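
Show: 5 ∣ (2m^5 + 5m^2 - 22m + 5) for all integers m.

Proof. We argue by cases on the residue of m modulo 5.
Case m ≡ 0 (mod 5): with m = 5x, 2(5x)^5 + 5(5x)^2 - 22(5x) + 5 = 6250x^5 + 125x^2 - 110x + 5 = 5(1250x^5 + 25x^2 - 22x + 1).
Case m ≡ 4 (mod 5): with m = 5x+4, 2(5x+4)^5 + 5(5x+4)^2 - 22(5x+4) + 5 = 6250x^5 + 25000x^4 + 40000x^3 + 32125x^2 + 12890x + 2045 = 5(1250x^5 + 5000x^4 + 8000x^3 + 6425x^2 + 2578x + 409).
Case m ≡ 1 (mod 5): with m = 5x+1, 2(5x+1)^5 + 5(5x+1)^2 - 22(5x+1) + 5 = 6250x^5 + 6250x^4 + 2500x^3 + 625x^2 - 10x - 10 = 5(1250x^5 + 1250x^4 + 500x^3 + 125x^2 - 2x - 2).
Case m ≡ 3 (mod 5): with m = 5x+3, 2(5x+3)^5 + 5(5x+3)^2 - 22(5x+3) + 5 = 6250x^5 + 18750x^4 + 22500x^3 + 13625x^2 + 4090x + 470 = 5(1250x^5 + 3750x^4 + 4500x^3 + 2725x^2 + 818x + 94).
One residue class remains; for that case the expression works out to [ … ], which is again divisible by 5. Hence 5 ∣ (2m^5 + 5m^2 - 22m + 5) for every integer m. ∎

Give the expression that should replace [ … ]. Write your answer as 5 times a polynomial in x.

5(1250x^5 + 2500x^4 + 2000x^3 + 825x^2 + 158x + 9)

The residues treated are {0, 4, 1, 3}, so the missing case is m ≡ 2 (mod 5); write m = 5x+2.
Then 2(5x+2)^5 + 5(5x+2)^2 - 22(5x+2) + 5 = 6250x^5 + 12500x^4 + 10000x^3 + 4125x^2 + 790x + 45 = 5(1250x^5 + 2500x^4 + 2000x^3 + 825x^2 + 158x + 9).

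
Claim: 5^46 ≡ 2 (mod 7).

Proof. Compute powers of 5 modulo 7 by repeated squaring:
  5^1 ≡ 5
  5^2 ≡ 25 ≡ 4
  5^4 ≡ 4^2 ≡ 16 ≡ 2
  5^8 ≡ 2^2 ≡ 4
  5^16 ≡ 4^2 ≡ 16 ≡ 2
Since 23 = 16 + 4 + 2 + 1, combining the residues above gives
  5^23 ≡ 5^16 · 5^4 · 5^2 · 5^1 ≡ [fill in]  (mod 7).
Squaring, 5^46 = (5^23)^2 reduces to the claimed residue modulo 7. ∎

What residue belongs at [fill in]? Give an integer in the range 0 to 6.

5^16 · 5^4 · 5^2 · 5^1 ≡ 2 · 2 · 4 · 5 = 80.
80 mod 7 = 3, so 5^23 ≡ 3 (mod 7).

3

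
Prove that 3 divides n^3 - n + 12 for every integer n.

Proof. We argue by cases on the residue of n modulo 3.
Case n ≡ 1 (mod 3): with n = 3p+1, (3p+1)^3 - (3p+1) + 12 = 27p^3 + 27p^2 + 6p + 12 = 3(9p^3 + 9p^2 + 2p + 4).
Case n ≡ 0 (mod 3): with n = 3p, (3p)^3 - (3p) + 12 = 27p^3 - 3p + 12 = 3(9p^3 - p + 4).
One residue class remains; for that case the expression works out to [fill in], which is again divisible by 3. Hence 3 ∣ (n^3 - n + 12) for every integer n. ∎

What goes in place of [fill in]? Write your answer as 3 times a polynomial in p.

3(9p^3 + 18p^2 + 11p + 6)

The residues treated are {1, 0}, so the missing case is n ≡ 2 (mod 3); write n = 3p+2.
Then (3p+2)^3 - (3p+2) + 12 = 27p^3 + 54p^2 + 33p + 18 = 3(9p^3 + 18p^2 + 11p + 6).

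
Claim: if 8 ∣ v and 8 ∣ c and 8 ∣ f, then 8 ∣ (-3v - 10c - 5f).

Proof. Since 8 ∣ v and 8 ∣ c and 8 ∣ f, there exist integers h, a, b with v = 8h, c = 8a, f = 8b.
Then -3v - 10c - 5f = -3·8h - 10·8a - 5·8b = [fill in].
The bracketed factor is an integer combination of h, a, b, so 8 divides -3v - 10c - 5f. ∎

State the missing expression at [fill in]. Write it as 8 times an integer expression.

8(-10a - 5b - 3h)

Pull the common 8 out of every term: -3·8h - 10·8a - 5·8b = 8(-10a - 5b - 3h).
-10a - 5b - 3h is an integer, which exhibits the divisibility.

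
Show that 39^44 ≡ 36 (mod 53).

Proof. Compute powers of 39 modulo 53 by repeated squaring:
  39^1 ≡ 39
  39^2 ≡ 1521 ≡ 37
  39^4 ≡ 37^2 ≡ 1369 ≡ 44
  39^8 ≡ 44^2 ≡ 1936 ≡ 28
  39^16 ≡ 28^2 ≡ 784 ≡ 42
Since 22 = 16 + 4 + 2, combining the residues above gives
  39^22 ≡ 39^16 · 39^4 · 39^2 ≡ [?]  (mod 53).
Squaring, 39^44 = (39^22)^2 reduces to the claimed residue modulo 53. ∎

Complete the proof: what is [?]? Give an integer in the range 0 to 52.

Multiply the listed residues: 42 · 44 · 37 = 1848 → 68376.
Reducing modulo 53: 68376 = 1290·53 + 6, so 39^22 ≡ 6.

6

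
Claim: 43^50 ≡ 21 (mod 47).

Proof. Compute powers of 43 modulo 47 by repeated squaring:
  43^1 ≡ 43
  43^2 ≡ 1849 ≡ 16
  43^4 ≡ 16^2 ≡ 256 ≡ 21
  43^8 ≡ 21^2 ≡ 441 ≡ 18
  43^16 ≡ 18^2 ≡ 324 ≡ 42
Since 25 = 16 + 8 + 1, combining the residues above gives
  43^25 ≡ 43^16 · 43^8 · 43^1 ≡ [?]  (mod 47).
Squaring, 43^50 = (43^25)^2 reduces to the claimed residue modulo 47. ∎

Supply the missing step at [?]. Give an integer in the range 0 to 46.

31

43^16 · 43^8 · 43^1 ≡ 42 · 18 · 43 = 32508.
32508 mod 47 = 31, so 43^25 ≡ 31 (mod 47).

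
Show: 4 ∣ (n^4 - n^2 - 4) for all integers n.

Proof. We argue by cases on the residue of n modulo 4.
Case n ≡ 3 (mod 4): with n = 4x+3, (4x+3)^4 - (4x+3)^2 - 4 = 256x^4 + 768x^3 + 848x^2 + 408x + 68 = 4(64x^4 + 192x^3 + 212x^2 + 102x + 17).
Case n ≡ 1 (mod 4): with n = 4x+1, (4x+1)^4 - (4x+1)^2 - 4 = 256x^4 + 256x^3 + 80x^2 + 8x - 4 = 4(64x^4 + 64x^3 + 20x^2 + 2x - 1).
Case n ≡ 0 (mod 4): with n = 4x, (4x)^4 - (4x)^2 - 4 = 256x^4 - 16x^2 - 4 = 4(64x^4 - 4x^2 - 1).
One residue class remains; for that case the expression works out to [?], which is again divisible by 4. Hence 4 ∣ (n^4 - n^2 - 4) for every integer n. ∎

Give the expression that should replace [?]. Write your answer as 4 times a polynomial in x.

4(64x^4 + 128x^3 + 92x^2 + 28x + 2)

Only n ≡ 2 (mod 4) is unaccounted for. Put n = 4x+2:
(4x+2)^4 - (4x+2)^2 - 4 expands to 256x^4 + 512x^3 + 368x^2 + 112x + 8,
and factoring out 4 leaves 4(64x^4 + 128x^3 + 92x^2 + 28x + 2).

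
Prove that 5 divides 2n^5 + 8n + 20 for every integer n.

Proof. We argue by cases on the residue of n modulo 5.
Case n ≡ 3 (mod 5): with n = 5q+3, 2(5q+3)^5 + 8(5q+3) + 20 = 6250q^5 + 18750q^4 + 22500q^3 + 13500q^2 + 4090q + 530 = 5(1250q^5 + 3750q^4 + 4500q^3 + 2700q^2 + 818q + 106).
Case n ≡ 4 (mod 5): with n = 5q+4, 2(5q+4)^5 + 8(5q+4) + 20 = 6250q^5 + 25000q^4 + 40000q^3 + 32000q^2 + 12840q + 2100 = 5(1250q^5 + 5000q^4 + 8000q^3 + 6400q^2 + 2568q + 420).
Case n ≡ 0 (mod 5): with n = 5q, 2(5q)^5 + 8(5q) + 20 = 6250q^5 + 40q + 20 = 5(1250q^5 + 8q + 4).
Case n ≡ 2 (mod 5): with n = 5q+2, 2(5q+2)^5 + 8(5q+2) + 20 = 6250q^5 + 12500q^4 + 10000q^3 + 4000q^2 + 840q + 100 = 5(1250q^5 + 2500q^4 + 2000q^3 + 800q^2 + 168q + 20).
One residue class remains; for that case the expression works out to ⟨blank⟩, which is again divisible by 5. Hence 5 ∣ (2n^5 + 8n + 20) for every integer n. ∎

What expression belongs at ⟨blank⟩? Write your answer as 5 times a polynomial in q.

The residues treated are {3, 4, 0, 2}, so the missing case is n ≡ 1 (mod 5); write n = 5q+1.
Then 2(5q+1)^5 + 8(5q+1) + 20 = 6250q^5 + 6250q^4 + 2500q^3 + 500q^2 + 90q + 30 = 5(1250q^5 + 1250q^4 + 500q^3 + 100q^2 + 18q + 6).

5(1250q^5 + 1250q^4 + 500q^3 + 100q^2 + 18q + 6)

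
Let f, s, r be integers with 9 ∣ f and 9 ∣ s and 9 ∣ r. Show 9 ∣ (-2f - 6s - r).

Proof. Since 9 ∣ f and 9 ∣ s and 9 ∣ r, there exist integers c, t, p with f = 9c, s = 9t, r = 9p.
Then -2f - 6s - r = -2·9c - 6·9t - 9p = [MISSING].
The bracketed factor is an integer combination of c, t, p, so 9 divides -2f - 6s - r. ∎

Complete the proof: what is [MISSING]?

Each term has a factor of 9: -2·9c - 6·9t - 9p = 9·(-2c - p - 6t).
Since -2c - p - 6t is an integer, 9 ∣ (-2f - 6s - r).

9(-2c - p - 6t)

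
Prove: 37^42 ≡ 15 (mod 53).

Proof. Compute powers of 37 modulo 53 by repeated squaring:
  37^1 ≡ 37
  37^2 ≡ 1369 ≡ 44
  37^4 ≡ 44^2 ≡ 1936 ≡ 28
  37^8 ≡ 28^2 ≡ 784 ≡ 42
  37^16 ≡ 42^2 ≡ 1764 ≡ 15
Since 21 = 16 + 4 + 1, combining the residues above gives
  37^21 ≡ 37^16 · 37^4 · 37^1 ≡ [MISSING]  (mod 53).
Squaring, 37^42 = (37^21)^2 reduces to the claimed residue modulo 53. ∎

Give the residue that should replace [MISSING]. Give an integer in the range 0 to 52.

11

37^16 · 37^4 · 37^1 ≡ 15 · 28 · 37 = 15540.
15540 mod 53 = 11, so 37^21 ≡ 11 (mod 53).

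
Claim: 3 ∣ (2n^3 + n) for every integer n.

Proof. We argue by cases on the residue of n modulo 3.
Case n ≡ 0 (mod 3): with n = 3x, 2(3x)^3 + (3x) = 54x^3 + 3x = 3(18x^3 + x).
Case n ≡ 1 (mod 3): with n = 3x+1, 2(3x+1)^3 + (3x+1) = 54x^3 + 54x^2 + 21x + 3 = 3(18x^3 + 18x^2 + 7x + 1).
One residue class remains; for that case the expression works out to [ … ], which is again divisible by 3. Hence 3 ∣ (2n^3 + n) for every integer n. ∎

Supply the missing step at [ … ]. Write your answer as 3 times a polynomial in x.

The residues treated are {0, 1}, so the missing case is n ≡ 2 (mod 3); write n = 3x+2.
Then 2(3x+2)^3 + (3x+2) = 54x^3 + 108x^2 + 75x + 18 = 3(18x^3 + 36x^2 + 25x + 6).

3(18x^3 + 36x^2 + 25x + 6)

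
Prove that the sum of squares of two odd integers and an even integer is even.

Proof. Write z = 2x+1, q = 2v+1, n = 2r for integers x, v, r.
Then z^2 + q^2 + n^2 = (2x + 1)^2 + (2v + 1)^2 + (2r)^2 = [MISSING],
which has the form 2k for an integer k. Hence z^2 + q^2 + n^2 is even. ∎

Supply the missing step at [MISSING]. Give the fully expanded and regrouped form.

2(2r^2 + 2v^2 + 2v + 2x^2 + 2x + 1)

Expanding: (2x + 1)^2 + (2v + 1)^2 + (2r)^2 = 4r^2 + 4v^2 + 4v + 4x^2 + 4x + 2.
Every term is even; pulling out the factor of 2 gives 2(2r^2 + 2v^2 + 2v + 2x^2 + 2x + 1).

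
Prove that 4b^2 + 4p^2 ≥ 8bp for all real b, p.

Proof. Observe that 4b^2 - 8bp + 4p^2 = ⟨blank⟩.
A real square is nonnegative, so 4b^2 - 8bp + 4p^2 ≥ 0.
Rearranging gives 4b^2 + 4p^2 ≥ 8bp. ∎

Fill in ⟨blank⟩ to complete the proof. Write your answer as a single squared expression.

The leading and trailing coefficients are 2^2 and 2^2, and 8 = 2·2·2, so the trinomial is (2b - 2p)^2.
Hence 4b^2 - 8bp + 4p^2 ≥ 0.

(2b - 2p)^2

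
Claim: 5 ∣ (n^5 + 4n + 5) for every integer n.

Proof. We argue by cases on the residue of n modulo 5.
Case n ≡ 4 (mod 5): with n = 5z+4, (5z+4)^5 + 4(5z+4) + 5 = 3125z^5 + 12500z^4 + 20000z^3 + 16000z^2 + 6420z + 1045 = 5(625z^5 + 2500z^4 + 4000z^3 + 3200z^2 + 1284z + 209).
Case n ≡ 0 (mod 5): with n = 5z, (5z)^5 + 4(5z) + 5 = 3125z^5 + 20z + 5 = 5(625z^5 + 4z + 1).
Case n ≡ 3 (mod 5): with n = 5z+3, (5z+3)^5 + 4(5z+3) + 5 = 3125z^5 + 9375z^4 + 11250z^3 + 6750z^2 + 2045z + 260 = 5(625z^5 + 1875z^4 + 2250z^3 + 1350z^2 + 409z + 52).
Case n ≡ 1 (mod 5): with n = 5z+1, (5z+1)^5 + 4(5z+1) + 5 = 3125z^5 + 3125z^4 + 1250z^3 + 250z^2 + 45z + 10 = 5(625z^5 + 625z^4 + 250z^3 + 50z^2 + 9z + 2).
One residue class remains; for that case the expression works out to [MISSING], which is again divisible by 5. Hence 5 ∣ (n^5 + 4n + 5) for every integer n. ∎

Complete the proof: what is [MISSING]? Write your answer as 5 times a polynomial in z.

Only n ≡ 2 (mod 5) is unaccounted for. Put n = 5z+2:
(5z+2)^5 + 4(5z+2) + 5 expands to 3125z^5 + 6250z^4 + 5000z^3 + 2000z^2 + 420z + 45,
and factoring out 5 leaves 5(625z^5 + 1250z^4 + 1000z^3 + 400z^2 + 84z + 9).

5(625z^5 + 1250z^4 + 1000z^3 + 400z^2 + 84z + 9)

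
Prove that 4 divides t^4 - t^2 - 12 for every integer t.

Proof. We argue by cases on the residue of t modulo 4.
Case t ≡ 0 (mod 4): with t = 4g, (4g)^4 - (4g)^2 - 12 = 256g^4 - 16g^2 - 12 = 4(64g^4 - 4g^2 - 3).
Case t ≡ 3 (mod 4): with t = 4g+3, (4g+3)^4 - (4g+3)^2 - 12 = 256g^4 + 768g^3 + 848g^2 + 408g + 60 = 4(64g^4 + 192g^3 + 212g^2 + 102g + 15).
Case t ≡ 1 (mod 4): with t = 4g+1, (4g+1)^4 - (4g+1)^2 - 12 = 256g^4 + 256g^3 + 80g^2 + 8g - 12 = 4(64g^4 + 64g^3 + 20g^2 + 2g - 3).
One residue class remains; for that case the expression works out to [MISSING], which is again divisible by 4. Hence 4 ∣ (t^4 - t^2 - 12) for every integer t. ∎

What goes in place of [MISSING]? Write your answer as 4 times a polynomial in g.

4(64g^4 + 128g^3 + 92g^2 + 28g)

The residues treated are {0, 3, 1}, so the missing case is t ≡ 2 (mod 4); write t = 4g+2.
Then (4g+2)^4 - (4g+2)^2 - 12 = 256g^4 + 512g^3 + 368g^2 + 112g = 4(64g^4 + 128g^3 + 92g^2 + 28g).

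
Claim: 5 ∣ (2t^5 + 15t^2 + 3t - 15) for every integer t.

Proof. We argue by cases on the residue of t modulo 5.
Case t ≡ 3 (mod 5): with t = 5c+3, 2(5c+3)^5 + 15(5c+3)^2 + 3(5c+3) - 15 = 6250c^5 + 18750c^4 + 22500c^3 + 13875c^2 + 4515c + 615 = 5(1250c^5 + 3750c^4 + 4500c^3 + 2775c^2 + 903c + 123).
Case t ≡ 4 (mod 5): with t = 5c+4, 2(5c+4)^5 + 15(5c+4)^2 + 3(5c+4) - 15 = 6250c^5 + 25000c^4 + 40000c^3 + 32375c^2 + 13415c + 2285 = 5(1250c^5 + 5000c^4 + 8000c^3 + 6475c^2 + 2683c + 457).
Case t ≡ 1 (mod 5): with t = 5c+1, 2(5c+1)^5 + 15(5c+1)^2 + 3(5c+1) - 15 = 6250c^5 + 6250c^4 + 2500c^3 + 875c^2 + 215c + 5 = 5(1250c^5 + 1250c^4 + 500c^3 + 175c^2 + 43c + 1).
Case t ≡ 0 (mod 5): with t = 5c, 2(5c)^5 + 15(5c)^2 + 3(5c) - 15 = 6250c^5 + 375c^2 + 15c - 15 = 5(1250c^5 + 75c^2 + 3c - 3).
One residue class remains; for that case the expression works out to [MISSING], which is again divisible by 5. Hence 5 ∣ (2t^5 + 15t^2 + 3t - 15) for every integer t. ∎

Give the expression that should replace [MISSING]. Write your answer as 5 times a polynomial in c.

5(1250c^5 + 2500c^4 + 2000c^3 + 875c^2 + 223c + 23)

The residues treated are {3, 4, 1, 0}, so the missing case is t ≡ 2 (mod 5); write t = 5c+2.
Then 2(5c+2)^5 + 15(5c+2)^2 + 3(5c+2) - 15 = 6250c^5 + 12500c^4 + 10000c^3 + 4375c^2 + 1115c + 115 = 5(1250c^5 + 2500c^4 + 2000c^3 + 875c^2 + 223c + 23).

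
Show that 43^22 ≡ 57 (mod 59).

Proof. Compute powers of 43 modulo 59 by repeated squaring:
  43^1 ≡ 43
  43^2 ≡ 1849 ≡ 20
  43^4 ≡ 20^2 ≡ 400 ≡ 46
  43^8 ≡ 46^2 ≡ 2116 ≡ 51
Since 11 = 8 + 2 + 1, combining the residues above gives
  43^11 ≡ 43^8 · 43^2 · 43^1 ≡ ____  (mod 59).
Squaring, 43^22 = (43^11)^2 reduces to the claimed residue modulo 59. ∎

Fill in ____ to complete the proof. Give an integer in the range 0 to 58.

43^8 · 43^2 · 43^1 ≡ 51 · 20 · 43 = 43860.
43860 mod 59 = 23, so 43^11 ≡ 23 (mod 59).

23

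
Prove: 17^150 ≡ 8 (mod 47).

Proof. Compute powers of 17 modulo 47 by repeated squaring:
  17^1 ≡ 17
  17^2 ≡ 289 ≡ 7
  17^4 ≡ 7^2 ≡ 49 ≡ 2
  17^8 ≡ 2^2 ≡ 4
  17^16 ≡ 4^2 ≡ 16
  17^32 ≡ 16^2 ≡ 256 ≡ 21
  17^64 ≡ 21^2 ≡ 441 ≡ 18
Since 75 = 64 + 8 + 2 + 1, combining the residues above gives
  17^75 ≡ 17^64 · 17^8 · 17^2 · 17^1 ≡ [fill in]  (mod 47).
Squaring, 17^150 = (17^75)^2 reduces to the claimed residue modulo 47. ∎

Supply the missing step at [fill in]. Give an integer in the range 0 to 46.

Multiply the listed residues: 18 · 4 · 7 · 17 = 72 → 504 → 8568.
Reducing modulo 47: 8568 = 182·47 + 14, so 17^75 ≡ 14.

14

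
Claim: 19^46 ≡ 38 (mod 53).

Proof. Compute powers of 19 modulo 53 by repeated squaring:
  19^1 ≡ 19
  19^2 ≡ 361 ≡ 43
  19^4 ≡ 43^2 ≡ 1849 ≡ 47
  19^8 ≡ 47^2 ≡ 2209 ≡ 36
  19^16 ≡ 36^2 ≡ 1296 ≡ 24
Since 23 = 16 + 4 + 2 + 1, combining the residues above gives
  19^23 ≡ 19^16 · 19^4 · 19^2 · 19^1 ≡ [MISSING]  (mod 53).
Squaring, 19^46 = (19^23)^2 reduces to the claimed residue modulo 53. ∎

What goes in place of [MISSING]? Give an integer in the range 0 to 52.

Multiply the listed residues: 24 · 47 · 43 · 19 = 1128 → 48504 → 921576.
Reducing modulo 53: 921576 = 17388·53 + 12, so 19^23 ≡ 12.

12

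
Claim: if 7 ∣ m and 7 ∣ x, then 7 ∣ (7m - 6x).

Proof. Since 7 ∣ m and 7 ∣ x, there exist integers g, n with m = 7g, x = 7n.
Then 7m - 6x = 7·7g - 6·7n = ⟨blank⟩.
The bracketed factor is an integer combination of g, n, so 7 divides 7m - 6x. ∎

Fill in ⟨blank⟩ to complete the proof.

7(7g - 6n)

Pull the common 7 out of every term: 7·7g - 6·7n = 7(7g - 6n).
7g - 6n is an integer, which exhibits the divisibility.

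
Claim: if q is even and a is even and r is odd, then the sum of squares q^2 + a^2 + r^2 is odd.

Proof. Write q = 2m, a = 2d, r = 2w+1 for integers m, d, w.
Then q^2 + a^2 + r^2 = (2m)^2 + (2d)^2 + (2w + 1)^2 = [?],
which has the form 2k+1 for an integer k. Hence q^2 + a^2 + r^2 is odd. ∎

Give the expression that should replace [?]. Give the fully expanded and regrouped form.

Expanding: (2m)^2 + (2d)^2 + (2w + 1)^2 = 4d^2 + 4m^2 + 4w^2 + 4w + 1.
Every term except the constant is even, so this is 2(2d^2 + 2m^2 + 2w^2 + 2w) + 1,
and 2d^2 + 2m^2 + 2w^2 + 2w ∈ ℤ gives the required form.

2(2d^2 + 2m^2 + 2w^2 + 2w) + 1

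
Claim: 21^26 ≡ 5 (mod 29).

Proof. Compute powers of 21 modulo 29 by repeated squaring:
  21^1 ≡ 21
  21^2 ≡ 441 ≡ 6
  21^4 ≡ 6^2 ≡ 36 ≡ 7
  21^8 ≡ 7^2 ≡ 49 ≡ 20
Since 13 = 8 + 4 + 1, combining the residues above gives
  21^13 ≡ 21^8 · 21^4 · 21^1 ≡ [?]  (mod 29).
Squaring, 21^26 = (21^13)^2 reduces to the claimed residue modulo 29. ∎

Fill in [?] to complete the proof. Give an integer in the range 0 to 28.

11

21^8 · 21^4 · 21^1 ≡ 20 · 7 · 21 = 2940.
2940 mod 29 = 11, so 21^13 ≡ 11 (mod 29).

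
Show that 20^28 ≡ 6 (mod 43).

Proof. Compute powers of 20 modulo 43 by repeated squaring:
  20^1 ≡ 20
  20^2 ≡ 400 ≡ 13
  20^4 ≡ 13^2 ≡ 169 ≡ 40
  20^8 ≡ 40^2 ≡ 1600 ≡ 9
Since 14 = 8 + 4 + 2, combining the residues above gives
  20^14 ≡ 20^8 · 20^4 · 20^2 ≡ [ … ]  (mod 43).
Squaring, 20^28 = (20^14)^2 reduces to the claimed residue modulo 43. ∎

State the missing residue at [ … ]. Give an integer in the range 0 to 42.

Multiply the listed residues: 9 · 40 · 13 = 360 → 4680.
Reducing modulo 43: 4680 = 108·43 + 36, so 20^14 ≡ 36.

36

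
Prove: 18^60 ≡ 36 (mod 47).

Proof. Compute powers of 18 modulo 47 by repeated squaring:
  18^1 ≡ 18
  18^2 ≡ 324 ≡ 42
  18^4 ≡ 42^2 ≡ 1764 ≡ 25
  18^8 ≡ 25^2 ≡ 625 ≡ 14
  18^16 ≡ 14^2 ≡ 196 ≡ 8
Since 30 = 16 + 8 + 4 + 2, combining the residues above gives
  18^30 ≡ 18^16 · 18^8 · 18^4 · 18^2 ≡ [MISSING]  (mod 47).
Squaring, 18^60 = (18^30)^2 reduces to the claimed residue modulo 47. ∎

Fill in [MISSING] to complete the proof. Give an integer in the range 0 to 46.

6

18^16 · 18^8 · 18^4 · 18^2 ≡ 8 · 14 · 25 · 42 = 117600.
117600 mod 47 = 6, so 18^30 ≡ 6 (mod 47).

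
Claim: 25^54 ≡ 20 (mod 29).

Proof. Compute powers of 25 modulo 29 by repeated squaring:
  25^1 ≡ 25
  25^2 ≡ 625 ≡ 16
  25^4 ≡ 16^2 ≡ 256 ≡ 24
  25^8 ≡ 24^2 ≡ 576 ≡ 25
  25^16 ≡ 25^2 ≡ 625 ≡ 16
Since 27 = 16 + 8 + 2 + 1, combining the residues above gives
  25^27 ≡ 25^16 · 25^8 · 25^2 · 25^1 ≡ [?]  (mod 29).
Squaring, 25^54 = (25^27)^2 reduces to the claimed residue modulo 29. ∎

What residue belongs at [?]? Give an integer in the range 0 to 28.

Multiply the listed residues: 16 · 25 · 16 · 25 = 400 → 6400 → 160000.
Reducing modulo 29: 160000 = 5517·29 + 7, so 25^27 ≡ 7.

7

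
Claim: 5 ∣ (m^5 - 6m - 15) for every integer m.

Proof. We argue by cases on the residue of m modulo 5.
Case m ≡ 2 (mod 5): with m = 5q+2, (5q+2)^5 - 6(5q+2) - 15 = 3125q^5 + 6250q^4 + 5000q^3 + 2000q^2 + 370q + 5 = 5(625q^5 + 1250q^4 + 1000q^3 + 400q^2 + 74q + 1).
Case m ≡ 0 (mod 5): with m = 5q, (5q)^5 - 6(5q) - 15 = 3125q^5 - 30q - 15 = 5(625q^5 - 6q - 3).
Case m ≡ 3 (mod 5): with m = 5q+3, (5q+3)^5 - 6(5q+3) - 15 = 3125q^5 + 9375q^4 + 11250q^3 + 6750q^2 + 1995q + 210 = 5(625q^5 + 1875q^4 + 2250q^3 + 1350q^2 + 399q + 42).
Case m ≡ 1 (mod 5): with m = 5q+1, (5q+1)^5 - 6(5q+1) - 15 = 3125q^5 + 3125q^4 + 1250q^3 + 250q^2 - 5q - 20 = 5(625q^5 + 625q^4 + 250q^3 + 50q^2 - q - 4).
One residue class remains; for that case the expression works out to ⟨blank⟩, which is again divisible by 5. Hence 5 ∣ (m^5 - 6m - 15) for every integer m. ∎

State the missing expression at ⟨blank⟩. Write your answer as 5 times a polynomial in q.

Only m ≡ 4 (mod 5) is unaccounted for. Put m = 5q+4:
(5q+4)^5 - 6(5q+4) - 15 expands to 3125q^5 + 12500q^4 + 20000q^3 + 16000q^2 + 6370q + 985,
and factoring out 5 leaves 5(625q^5 + 2500q^4 + 4000q^3 + 3200q^2 + 1274q + 197).

5(625q^5 + 2500q^4 + 4000q^3 + 3200q^2 + 1274q + 197)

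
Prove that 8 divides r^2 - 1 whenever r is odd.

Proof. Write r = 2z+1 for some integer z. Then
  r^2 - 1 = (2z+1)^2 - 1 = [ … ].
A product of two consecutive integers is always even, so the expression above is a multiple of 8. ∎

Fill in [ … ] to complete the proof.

(2z+1)^2 - 1 = 4z^2 + 4z + 1 - 1 = 4z^2 + 4z = 4z(z+1).
Since z and z+1 are consecutive, z(z+1) is even, and 4·(even) is a multiple of 8.

4z(z + 1)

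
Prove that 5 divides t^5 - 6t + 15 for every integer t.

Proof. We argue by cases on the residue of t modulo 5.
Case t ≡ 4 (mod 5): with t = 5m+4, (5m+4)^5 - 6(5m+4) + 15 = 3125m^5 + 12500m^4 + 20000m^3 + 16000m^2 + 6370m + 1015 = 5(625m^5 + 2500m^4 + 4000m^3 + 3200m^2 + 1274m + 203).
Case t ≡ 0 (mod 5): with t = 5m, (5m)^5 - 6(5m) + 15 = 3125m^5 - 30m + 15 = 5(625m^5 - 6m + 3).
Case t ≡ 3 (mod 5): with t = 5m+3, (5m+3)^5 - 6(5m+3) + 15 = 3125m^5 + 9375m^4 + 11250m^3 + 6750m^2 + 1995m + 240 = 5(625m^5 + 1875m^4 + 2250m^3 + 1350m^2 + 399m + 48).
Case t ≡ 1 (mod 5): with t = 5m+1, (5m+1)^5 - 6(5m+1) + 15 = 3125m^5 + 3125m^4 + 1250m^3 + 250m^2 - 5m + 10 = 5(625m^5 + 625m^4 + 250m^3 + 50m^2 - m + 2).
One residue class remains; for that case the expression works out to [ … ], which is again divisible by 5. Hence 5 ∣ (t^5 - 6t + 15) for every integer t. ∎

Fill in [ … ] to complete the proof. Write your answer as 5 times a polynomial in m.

The residues treated are {4, 0, 3, 1}, so the missing case is t ≡ 2 (mod 5); write t = 5m+2.
Then (5m+2)^5 - 6(5m+2) + 15 = 3125m^5 + 6250m^4 + 5000m^3 + 2000m^2 + 370m + 35 = 5(625m^5 + 1250m^4 + 1000m^3 + 400m^2 + 74m + 7).

5(625m^5 + 1250m^4 + 1000m^3 + 400m^2 + 74m + 7)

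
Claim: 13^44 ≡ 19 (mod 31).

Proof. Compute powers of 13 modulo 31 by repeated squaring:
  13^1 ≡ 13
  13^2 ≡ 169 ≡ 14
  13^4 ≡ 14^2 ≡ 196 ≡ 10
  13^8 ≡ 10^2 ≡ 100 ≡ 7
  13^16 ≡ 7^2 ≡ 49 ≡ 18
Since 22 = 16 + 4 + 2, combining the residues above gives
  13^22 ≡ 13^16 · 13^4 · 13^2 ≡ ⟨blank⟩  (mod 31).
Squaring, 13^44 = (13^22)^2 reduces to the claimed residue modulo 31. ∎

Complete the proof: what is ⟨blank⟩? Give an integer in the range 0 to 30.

13^16 · 13^4 · 13^2 ≡ 18 · 10 · 14 = 2520.
2520 mod 31 = 9, so 13^22 ≡ 9 (mod 31).

9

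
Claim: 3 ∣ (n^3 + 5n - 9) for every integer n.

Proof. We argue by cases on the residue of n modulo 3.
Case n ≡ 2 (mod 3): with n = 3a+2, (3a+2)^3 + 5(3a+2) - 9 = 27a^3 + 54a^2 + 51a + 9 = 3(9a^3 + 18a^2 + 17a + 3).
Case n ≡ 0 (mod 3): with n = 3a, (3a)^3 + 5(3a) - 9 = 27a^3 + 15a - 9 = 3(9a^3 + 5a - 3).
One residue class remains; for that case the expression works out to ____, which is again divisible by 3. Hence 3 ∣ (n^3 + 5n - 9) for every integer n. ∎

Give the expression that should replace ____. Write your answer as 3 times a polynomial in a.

3(9a^3 + 9a^2 + 8a - 1)

Only n ≡ 1 (mod 3) is unaccounted for. Put n = 3a+1:
(3a+1)^3 + 5(3a+1) - 9 expands to 27a^3 + 27a^2 + 24a - 3,
and factoring out 3 leaves 3(9a^3 + 9a^2 + 8a - 1).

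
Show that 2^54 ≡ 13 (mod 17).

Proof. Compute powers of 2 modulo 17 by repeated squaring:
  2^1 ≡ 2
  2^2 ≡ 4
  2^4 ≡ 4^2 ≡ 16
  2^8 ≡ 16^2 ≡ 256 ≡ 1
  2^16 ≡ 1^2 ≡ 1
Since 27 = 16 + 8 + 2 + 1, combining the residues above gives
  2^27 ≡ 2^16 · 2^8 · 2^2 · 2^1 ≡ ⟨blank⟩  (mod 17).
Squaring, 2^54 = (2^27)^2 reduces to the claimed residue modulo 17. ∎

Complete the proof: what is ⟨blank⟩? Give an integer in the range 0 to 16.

8

2^16 · 2^8 · 2^2 · 2^1 ≡ 1 · 1 · 4 · 2 = 8.
8 mod 17 = 8, so 2^27 ≡ 8 (mod 17).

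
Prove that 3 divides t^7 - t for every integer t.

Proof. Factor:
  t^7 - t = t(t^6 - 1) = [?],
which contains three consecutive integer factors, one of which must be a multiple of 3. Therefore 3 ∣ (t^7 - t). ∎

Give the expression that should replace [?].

(t - 1)t(t + 1)(t^4 + t^2 + 1)

t^6 - 1 = (t^2 - 1)(t^4 + t^2 + 1), and t^2 - 1 = (t-1)(t+1).
So t(t^6 - 1) = (t - 1)t(t + 1)(t^4 + t^2 + 1).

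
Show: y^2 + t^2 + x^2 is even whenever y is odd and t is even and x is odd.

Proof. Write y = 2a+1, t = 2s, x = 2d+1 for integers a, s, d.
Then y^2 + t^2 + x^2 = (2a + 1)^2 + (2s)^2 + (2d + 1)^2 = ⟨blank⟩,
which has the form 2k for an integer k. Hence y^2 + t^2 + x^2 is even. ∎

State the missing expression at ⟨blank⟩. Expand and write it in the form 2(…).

(2a + 1)^2 + (2s)^2 + (2d + 1)^2 = 4a^2 + 4a + 4d^2 + 4d + 4s^2 + 2
= 2(2a^2 + 2a + 2d^2 + 2d + 2s^2 + 1).
Since 2a^2 + 2a + 2d^2 + 2d + 2s^2 + 1 is an integer, the sum of squares is of the form 2k for an integer k.

2(2a^2 + 2a + 2d^2 + 2d + 2s^2 + 1)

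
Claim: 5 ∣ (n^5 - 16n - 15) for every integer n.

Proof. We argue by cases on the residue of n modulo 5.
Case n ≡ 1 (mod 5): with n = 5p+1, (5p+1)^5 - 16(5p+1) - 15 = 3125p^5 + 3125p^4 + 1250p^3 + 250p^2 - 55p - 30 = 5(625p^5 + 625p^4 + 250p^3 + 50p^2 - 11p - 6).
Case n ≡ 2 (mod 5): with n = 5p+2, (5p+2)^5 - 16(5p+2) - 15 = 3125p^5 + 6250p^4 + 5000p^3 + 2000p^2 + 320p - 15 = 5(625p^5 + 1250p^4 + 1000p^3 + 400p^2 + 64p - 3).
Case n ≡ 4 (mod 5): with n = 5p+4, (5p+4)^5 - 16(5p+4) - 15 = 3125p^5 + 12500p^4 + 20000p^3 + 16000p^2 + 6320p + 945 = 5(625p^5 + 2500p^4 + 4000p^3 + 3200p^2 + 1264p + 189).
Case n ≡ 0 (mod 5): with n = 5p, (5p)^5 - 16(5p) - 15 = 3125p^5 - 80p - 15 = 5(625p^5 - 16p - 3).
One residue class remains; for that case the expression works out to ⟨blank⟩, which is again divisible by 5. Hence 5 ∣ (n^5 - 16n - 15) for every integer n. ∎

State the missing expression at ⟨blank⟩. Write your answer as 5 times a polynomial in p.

5(625p^5 + 1875p^4 + 2250p^3 + 1350p^2 + 389p + 36)

The residues treated are {1, 2, 4, 0}, so the missing case is n ≡ 3 (mod 5); write n = 5p+3.
Then (5p+3)^5 - 16(5p+3) - 15 = 3125p^5 + 9375p^4 + 11250p^3 + 6750p^2 + 1945p + 180 = 5(625p^5 + 1875p^4 + 2250p^3 + 1350p^2 + 389p + 36).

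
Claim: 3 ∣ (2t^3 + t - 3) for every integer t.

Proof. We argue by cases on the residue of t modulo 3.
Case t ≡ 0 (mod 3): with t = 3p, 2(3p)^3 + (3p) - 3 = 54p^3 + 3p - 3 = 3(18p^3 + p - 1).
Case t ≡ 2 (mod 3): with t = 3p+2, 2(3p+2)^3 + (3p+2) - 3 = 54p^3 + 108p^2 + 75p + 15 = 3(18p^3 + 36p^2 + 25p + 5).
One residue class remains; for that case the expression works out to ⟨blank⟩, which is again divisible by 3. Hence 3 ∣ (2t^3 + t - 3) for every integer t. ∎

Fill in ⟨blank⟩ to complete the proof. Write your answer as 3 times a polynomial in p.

Only t ≡ 1 (mod 3) is unaccounted for. Put t = 3p+1:
2(3p+1)^3 + (3p+1) - 3 expands to 54p^3 + 54p^2 + 21p,
and factoring out 3 leaves 3(18p^3 + 18p^2 + 7p).

3(18p^3 + 18p^2 + 7p)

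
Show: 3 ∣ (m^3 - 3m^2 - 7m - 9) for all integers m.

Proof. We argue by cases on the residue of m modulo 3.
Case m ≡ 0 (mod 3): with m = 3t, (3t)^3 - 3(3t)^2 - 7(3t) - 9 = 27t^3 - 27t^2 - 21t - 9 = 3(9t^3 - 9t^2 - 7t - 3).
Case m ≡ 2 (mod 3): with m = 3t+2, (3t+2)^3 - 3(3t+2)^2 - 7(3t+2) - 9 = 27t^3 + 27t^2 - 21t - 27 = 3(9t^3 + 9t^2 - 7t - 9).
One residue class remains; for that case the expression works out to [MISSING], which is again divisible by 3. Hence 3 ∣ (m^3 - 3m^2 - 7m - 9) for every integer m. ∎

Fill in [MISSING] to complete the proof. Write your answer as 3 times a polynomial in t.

3(9t^3 - 10t - 6)

The residues treated are {0, 2}, so the missing case is m ≡ 1 (mod 3); write m = 3t+1.
Then (3t+1)^3 - 3(3t+1)^2 - 7(3t+1) - 9 = 27t^3 - 30t - 18 = 3(9t^3 - 10t - 6).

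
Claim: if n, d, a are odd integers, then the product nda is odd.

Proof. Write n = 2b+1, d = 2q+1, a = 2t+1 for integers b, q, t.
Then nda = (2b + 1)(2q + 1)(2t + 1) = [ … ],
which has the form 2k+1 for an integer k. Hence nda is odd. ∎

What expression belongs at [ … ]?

2(4bqt + 2bq + 2bt + b + 2qt + q + t) + 1

Expanding: (2b + 1)(2q + 1)(2t + 1) = 8bqt + 4bq + 4bt + 2b + 4qt + 2q + 2t + 1.
Every term except the constant is even, so this is 2(4bqt + 2bq + 2bt + b + 2qt + q + t) + 1,
and 4bqt + 2bq + 2bt + b + 2qt + q + t ∈ ℤ gives the required form.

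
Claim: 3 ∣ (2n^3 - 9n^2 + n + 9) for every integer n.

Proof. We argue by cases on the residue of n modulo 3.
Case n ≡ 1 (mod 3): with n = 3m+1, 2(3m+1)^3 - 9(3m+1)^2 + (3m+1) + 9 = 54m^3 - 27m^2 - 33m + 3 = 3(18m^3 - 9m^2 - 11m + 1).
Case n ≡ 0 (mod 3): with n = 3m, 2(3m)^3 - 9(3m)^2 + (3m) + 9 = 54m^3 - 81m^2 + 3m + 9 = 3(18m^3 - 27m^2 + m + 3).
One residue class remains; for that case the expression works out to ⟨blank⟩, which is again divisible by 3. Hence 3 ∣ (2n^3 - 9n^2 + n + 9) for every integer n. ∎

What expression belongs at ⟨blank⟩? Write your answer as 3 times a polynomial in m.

3(18m^3 + 9m^2 - 11m - 3)

The residues treated are {1, 0}, so the missing case is n ≡ 2 (mod 3); write n = 3m+2.
Then 2(3m+2)^3 - 9(3m+2)^2 + (3m+2) + 9 = 54m^3 + 27m^2 - 33m - 9 = 3(18m^3 + 9m^2 - 11m - 3).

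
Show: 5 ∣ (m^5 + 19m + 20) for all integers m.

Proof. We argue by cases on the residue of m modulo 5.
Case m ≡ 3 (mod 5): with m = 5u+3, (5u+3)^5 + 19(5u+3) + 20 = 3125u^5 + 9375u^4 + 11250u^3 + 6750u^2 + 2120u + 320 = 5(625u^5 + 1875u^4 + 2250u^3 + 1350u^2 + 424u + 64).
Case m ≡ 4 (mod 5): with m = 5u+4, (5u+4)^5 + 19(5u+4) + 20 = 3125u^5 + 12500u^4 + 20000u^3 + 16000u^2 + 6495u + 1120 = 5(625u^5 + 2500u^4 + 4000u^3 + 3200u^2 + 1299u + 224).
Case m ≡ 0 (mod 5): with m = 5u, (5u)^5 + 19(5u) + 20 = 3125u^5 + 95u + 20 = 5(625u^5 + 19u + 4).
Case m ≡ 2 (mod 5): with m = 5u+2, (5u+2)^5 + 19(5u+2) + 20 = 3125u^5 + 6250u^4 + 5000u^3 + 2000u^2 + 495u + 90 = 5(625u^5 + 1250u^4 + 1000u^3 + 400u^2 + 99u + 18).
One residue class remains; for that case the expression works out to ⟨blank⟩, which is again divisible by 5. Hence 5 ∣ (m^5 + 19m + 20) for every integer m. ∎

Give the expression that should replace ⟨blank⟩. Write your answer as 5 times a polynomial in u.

5(625u^5 + 625u^4 + 250u^3 + 50u^2 + 24u + 8)

Only m ≡ 1 (mod 5) is unaccounted for. Put m = 5u+1:
(5u+1)^5 + 19(5u+1) + 20 expands to 3125u^5 + 3125u^4 + 1250u^3 + 250u^2 + 120u + 40,
and factoring out 5 leaves 5(625u^5 + 625u^4 + 250u^3 + 50u^2 + 24u + 8).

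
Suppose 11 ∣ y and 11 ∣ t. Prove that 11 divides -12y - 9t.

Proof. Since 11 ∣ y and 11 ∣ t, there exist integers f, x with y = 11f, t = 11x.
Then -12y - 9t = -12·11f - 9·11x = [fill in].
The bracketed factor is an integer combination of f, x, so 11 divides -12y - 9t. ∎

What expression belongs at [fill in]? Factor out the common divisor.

Each term has a factor of 11: -12·11f - 9·11x = 11·(-12f - 9x).
Since -12f - 9x is an integer, 11 ∣ (-12y - 9t).

11(-12f - 9x)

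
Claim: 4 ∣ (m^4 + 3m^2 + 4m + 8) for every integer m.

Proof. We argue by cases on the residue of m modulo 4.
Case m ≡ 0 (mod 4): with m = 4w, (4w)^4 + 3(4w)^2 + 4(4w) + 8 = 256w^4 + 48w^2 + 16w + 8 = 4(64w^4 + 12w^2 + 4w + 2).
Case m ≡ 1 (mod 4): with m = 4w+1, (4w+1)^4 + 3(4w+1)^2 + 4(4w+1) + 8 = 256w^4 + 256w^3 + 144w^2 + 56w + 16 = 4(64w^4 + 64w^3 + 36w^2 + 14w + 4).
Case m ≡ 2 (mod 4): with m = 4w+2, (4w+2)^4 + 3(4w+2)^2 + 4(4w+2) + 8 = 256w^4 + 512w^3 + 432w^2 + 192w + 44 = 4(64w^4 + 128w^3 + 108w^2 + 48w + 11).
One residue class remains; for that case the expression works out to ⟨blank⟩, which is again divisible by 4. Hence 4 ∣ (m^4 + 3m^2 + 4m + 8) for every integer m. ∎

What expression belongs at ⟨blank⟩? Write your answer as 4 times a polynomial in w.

Only m ≡ 3 (mod 4) is unaccounted for. Put m = 4w+3:
(4w+3)^4 + 3(4w+3)^2 + 4(4w+3) + 8 expands to 256w^4 + 768w^3 + 912w^2 + 520w + 128,
and factoring out 4 leaves 4(64w^4 + 192w^3 + 228w^2 + 130w + 32).

4(64w^4 + 192w^3 + 228w^2 + 130w + 32)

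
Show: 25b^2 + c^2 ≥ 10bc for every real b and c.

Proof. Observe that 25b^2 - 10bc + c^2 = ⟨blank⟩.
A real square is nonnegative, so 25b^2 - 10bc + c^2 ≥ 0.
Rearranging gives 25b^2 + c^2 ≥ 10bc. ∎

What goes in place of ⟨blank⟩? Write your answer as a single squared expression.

25b^2 - 10bc + c^2 is a perfect-square trinomial: the outer terms are (5b)^2 and (c)^2, and the cross term is -2·5b·c.
So 25b^2 - 10bc + c^2 = (5b - c)^2 ≥ 0.

(5b - c)^2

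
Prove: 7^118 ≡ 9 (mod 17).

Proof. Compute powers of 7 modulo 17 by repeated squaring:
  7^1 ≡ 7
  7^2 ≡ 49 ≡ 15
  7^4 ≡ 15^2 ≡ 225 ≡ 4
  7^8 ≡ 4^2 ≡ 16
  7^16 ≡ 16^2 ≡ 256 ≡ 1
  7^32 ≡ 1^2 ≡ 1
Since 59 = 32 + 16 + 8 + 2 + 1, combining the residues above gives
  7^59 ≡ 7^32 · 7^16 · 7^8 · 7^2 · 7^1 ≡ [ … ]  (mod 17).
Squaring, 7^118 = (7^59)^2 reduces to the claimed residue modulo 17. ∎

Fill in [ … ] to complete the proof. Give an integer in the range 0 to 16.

14

7^32 · 7^16 · 7^8 · 7^2 · 7^1 ≡ 1 · 1 · 16 · 15 · 7 = 1680.
1680 mod 17 = 14, so 7^59 ≡ 14 (mod 17).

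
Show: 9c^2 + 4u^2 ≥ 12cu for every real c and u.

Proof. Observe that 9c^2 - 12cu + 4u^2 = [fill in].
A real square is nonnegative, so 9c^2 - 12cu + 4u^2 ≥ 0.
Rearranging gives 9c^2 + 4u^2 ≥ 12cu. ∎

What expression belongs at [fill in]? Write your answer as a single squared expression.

9c^2 - 12cu + 4u^2 is a perfect-square trinomial: the outer terms are (3c)^2 and (2u)^2, and the cross term is -2·3c·2u.
So 9c^2 - 12cu + 4u^2 = (3c - 2u)^2 ≥ 0.

(3c - 2u)^2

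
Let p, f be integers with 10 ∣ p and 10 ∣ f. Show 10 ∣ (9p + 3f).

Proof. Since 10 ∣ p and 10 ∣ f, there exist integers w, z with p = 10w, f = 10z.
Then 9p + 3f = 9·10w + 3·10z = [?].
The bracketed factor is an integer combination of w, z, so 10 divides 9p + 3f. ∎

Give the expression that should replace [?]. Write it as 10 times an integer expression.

Each term has a factor of 10: 9·10w + 3·10z = 10·(9w + 3z).
Since 9w + 3z is an integer, 10 ∣ (9p + 3f).

10(9w + 3z)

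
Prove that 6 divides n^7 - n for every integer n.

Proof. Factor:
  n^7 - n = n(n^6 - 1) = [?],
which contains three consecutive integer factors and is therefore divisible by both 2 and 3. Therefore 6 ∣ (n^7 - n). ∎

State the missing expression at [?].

(n - 1)n(n + 1)(n^4 + n^2 + 1)

n^6 - 1 = (n^2 - 1)(n^4 + n^2 + 1), and n^2 - 1 = (n-1)(n+1).
So n(n^6 - 1) = (n - 1)n(n + 1)(n^4 + n^2 + 1).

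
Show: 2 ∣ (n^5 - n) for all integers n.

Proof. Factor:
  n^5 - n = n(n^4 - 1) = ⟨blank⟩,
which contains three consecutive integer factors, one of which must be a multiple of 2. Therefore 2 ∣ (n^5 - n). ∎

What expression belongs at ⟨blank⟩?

n^4 - 1 = (n^2 - 1)(n^2 + 1), and n^2 - 1 = (n-1)(n+1).
So n(n^4 - 1) = (n - 1)n(n + 1)(n^2 + 1).

(n - 1)n(n + 1)(n^2 + 1)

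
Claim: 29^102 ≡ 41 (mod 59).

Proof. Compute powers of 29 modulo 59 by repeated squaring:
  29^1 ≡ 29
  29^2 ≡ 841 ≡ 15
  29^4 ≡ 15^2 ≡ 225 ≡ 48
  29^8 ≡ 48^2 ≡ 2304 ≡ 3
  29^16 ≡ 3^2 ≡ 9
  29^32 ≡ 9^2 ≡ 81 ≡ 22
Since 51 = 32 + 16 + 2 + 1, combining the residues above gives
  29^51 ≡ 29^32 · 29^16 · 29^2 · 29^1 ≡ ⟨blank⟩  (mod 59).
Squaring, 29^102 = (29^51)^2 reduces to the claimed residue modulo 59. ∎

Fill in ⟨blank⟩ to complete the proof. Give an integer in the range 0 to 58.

29^32 · 29^16 · 29^2 · 29^1 ≡ 22 · 9 · 15 · 29 = 86130.
86130 mod 59 = 49, so 29^51 ≡ 49 (mod 59).

49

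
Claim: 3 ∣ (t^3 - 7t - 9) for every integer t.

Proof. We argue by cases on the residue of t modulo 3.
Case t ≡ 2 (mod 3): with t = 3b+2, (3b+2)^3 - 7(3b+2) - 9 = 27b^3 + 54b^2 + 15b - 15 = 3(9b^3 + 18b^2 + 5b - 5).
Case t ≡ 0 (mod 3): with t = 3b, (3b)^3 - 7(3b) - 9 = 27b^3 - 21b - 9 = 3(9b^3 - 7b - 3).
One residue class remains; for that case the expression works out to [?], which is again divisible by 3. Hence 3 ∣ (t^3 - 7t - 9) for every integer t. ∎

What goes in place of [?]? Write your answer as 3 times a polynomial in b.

The residues treated are {2, 0}, so the missing case is t ≡ 1 (mod 3); write t = 3b+1.
Then (3b+1)^3 - 7(3b+1) - 9 = 27b^3 + 27b^2 - 12b - 15 = 3(9b^3 + 9b^2 - 4b - 5).

3(9b^3 + 9b^2 - 4b - 5)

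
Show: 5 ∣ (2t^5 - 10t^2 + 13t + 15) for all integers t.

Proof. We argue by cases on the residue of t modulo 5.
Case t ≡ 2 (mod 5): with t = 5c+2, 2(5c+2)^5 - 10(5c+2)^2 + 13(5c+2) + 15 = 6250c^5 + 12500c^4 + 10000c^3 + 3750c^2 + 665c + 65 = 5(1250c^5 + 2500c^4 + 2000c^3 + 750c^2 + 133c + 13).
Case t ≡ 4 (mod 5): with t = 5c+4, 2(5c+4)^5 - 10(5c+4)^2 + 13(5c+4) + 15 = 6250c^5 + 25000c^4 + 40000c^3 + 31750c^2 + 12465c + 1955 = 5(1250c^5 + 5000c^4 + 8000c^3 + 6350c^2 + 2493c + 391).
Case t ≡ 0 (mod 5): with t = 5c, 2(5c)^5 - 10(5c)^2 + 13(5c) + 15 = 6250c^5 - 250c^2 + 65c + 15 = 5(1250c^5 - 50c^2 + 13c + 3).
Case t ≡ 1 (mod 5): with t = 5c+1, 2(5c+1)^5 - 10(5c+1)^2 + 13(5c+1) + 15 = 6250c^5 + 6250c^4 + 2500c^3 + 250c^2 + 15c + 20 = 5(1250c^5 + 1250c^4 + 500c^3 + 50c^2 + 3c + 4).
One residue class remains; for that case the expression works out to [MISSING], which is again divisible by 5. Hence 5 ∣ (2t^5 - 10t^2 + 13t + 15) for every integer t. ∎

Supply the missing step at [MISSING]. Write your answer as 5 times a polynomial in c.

5(1250c^5 + 3750c^4 + 4500c^3 + 2650c^2 + 763c + 90)

Only t ≡ 3 (mod 5) is unaccounted for. Put t = 5c+3:
2(5c+3)^5 - 10(5c+3)^2 + 13(5c+3) + 15 expands to 6250c^5 + 18750c^4 + 22500c^3 + 13250c^2 + 3815c + 450,
and factoring out 5 leaves 5(1250c^5 + 3750c^4 + 4500c^3 + 2650c^2 + 763c + 90).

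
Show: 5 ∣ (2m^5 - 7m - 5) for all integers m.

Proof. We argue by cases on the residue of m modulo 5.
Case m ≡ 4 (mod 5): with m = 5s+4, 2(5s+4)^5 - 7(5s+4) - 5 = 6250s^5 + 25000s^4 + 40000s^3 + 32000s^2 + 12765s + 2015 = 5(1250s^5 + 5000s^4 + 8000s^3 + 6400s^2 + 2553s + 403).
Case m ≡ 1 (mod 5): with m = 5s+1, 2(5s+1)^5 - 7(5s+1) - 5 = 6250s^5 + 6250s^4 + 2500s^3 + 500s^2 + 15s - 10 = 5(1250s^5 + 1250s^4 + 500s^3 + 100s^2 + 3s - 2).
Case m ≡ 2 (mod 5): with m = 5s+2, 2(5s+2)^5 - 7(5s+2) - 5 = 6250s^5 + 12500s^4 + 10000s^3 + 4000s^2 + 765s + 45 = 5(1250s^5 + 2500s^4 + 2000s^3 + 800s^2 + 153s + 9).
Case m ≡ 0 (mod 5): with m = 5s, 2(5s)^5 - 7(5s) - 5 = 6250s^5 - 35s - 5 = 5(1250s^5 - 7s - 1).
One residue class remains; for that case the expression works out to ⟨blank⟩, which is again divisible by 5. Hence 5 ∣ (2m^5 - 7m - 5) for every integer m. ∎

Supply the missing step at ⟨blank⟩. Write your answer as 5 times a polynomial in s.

The residues treated are {4, 1, 2, 0}, so the missing case is m ≡ 3 (mod 5); write m = 5s+3.
Then 2(5s+3)^5 - 7(5s+3) - 5 = 6250s^5 + 18750s^4 + 22500s^3 + 13500s^2 + 4015s + 460 = 5(1250s^5 + 3750s^4 + 4500s^3 + 2700s^2 + 803s + 92).

5(1250s^5 + 3750s^4 + 4500s^3 + 2700s^2 + 803s + 92)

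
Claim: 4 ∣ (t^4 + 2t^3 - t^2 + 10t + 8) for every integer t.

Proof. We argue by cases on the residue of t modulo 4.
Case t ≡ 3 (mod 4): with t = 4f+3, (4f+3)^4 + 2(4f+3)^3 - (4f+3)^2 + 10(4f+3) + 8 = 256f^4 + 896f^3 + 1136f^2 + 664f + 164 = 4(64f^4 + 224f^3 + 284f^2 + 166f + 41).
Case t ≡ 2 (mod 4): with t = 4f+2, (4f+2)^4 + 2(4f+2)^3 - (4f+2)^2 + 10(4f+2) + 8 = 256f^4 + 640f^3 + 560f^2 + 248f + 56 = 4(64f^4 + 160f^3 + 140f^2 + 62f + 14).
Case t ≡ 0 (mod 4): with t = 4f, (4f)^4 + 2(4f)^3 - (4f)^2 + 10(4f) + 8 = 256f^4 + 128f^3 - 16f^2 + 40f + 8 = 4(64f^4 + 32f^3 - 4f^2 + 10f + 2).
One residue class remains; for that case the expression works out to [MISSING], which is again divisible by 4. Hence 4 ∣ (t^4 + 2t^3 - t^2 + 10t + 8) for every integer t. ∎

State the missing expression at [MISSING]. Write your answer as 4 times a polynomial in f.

4(64f^4 + 96f^3 + 44f^2 + 18f + 5)

The residues treated are {3, 2, 0}, so the missing case is t ≡ 1 (mod 4); write t = 4f+1.
Then (4f+1)^4 + 2(4f+1)^3 - (4f+1)^2 + 10(4f+1) + 8 = 256f^4 + 384f^3 + 176f^2 + 72f + 20 = 4(64f^4 + 96f^3 + 44f^2 + 18f + 5).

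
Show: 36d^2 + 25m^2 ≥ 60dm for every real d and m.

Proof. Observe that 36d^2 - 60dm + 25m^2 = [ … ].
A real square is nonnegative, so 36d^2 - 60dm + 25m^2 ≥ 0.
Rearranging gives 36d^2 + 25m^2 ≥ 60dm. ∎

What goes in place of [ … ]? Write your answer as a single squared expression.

36d^2 - 60dm + 25m^2 is a perfect-square trinomial: the outer terms are (6d)^2 and (5m)^2, and the cross term is -2·6d·5m.
So 36d^2 - 60dm + 25m^2 = (6d - 5m)^2 ≥ 0.

(6d - 5m)^2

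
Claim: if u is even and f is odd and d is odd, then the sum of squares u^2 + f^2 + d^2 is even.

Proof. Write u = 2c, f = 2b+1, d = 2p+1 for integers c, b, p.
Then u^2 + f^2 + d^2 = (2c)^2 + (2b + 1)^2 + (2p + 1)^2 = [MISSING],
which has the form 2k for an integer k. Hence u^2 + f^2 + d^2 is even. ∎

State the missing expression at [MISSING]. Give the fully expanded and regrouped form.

(2c)^2 + (2b + 1)^2 + (2p + 1)^2 = 4b^2 + 4b + 4c^2 + 4p^2 + 4p + 2
= 2(2b^2 + 2b + 2c^2 + 2p^2 + 2p + 1).
Since 2b^2 + 2b + 2c^2 + 2p^2 + 2p + 1 is an integer, the sum of squares is of the form 2k for an integer k.

2(2b^2 + 2b + 2c^2 + 2p^2 + 2p + 1)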